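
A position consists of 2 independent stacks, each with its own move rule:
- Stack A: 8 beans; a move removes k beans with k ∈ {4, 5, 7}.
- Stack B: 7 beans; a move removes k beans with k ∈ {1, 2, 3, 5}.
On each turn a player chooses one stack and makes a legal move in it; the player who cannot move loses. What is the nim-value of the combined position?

Grundy values for stack A (subtraction set {4, 5, 7}):
g(0) = mex{} = 0
g(1) = mex{} = 0
g(2) = mex{} = 0
g(3) = mex{} = 0
g(4) = mex{0} = 1
g(5) = mex{0} = 1
g(6) = mex{0} = 1
g(7) = mex{0} = 1
g(8) = mex{0,1} = 2
So g(8) = 2.
Grundy values for stack B (subtraction set {1, 2, 3, 5}):
k:     0  1  2  3  4  5  6  7
g(k):  0  1  2  3  0  1  2  3
So g(7) = 3.
By the Sprague-Grundy theorem, the Grundy value of a sum of independent games is the XOR of the component values.
Combined value = 2 ⊕ 3 = 1.

1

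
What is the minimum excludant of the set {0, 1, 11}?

The values 0, 1 are all present; 2 is the first non-negative integer missing from the set.

2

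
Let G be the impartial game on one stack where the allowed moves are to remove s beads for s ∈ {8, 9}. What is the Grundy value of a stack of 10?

Build the Grundy sequence with g(k) = mex{g(k−s) : s ∈ {8, 9}, s ≤ k}:
k:     0  1  2  3  4  5  6  7  8  9 10
g(k):  0  0  0  0  0  0  0  0  1  1  1
So g(10) = 1.

1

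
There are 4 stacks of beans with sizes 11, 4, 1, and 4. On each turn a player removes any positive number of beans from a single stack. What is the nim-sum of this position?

10

Compute the nim-sum pairwise:
11 XOR 4 = 15
15 XOR 1 = 14
14 XOR 4 = 10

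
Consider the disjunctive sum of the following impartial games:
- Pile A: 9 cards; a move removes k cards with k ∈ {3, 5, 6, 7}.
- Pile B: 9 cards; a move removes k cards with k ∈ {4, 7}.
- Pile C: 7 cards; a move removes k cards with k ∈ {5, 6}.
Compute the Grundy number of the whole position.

Grundy values for pile A (subtraction set {3, 5, 6, 7}):
g(0) = mex{} = 0
g(1) = mex{} = 0
g(2) = mex{} = 0
g(3) = mex{0} = 1
g(4) = mex{0} = 1
g(5) = mex{0} = 1
g(6) = mex{0,1} = 2
g(7) = mex{0,1} = 2
g(8) = mex{0,1} = 2
g(9) = mex{0,1,2} = 3
So g(9) = 3.
For pile B, compute g(0), g(1), … with moves {4, 7}:
g(0) = mex{} = 0
g(1) = mex{} = 0
g(2) = mex{} = 0
g(3) = mex{} = 0
g(4) = mex{0} = 1
g(5) = mex{0} = 1
g(6) = mex{0} = 1
g(7) = mex{0} = 1
g(8) = mex{0,1} = 2
g(9) = mex{0,1} = 2
So g(9) = 2.
Build the Grundy sequence for pile C with g(k) = mex{g(k−s) : s ∈ {5, 6}, s ≤ k}:
k:     0  1  2  3  4  5  6  7
g(k):  0  0  0  0  0  1  1  1
So g(7) = 1.
The value of a disjunctive sum is the nim-sum of the parts.
Combined value = 3 XOR 2 XOR 1 = 0.

0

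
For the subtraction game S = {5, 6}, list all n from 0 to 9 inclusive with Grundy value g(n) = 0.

0, 1, 2, 3, 4

Compute g(0), g(1), … for moves {5, 6}:
k:     0  1  2  3  4  5  6  7  8  9
g(k):  0  0  0  0  0  1  1  1  1  1
The P-positions (g = 0) in 0..9 are 0, 1, 2, 3, 4.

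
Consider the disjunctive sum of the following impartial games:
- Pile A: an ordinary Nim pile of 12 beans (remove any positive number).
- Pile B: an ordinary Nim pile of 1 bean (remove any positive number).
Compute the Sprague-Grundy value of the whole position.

Pile A is a plain Nim pile of size 12, so its Grundy value is 12.
Pile B is a plain Nim pile of size 1, so its Grundy value is 1.
The value of a disjunctive sum is the nim-sum of the parts.
Combined value = 12 XOR 1 = 13.

13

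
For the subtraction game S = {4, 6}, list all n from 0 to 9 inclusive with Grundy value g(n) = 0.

0, 1, 2, 3

Grundy values for subtraction set {4, 6}:
k:     0  1  2  3  4  5  6  7  8  9
g(k):  0  0  0  0  1  1  1  1  2  2
The P-positions (g = 0) in 0..9 are 0, 1, 2, 3.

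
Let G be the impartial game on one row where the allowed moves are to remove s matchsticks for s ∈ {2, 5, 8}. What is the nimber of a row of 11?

Grundy values for subtraction set {2, 5, 8}:
g(0) = mex{} = 0
g(1) = mex{} = 0
g(2) = mex{0} = 1
g(3) = mex{0} = 1
g(4) = mex{1} = 0
g(5) = mex{0,1} = 2
g(6) = mex{0} = 1
g(7) = mex{1,2} = 0
g(8) = mex{0,1} = 2
g(9) = mex{0} = 1
g(10) = mex{1,2} = 0
g(11) = mex{1} = 0
So g(11) = 0.

0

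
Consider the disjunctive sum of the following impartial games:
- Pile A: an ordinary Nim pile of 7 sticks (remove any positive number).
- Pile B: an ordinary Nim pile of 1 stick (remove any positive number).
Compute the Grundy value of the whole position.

6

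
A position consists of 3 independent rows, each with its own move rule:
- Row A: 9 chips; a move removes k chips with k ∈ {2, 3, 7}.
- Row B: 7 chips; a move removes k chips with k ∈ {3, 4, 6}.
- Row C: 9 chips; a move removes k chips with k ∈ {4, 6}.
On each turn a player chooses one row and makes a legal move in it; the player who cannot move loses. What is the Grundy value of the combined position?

2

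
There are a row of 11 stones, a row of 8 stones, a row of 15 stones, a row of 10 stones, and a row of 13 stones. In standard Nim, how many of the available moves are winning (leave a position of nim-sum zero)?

5

In binary:
  1011  (11)
  1000  (8)
  1111  (15)
  1010  (10)
  1101  (13)
  ----
  1011  (11)
The overall nim-sum is X = 11. A row of size p has a winning move iff p XOR X < p (reduce it to p XOR X).
  11: 11 XOR 11 = 0 < 11 — winning move (to 0).
  8: 8 XOR 11 = 3 < 8 — winning move (to 3).
  15: 15 XOR 11 = 4 < 15 — winning move (to 4).
  10: 10 XOR 11 = 1 < 10 — winning move (to 1).
  13: 13 XOR 11 = 6 < 13 — winning move (to 6).
That gives 5 winning moves.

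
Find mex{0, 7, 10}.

1

0 is in the set but 1 is not, so the mex is 1.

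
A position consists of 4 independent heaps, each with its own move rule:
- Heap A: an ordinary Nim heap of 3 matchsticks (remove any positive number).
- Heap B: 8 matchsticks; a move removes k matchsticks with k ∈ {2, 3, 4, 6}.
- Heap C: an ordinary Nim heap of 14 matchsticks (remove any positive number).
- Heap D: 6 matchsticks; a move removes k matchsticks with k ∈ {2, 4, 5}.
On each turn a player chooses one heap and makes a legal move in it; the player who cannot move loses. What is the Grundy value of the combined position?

Heap A is a plain Nim heap of size 3, so its Grundy value is 3.
Build the Grundy sequence for heap B with g(k) = mex{g(k−s) : s ∈ {2, 3, 4, 6}, s ≤ k}:
k:     0  1  2  3  4  5  6  7  8
g(k):  0  0  1  1  2  2  3  3  0
So g(8) = 0.
Heap C is a plain Nim heap of size 14, so its Grundy value is 14.
Build the Grundy sequence for heap D with g(k) = mex{g(k−s) : s ∈ {2, 4, 5}, s ≤ k}:
g(0) = mex{} = 0
g(1) = mex{} = 0
g(2) = mex{0} = 1
g(3) = mex{0} = 1
g(4) = mex{0,1} = 2
g(5) = mex{0,1} = 2
g(6) = mex{0,1,2} = 3
So g(6) = 3.
The value of a disjunctive sum is the nim-sum of the parts.
Combined value = 3 XOR 0 XOR 14 XOR 3 = 14.

14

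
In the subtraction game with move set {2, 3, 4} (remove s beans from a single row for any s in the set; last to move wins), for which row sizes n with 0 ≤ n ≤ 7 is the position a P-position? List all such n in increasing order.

Compute g(0), g(1), … for moves {2, 3, 4}:
g(0) = mex{} = 0
g(1) = mex{} = 0
g(2) = mex{0} = 1
g(3) = mex{0} = 1
g(4) = mex{0,1} = 2
g(5) = mex{0,1} = 2
g(6) = mex{1,2} = 0
g(7) = mex{1,2} = 0
The P-positions (g = 0) in 0..7 are 0, 1, 6, 7.

0, 1, 6, 7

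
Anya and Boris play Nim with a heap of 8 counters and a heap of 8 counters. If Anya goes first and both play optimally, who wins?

In binary:
  1000  (8)
  1000  (8)
  ----
  0000  (0)
The nim-sum is 0, so this is a P-position: the player to move is in a losing position under optimal play; Anya is about to move from it and so loses — Boris wins.

Boris wins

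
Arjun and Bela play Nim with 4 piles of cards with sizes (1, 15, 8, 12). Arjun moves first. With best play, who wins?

Nim-sum: 1 XOR 15 XOR 8 XOR 12 = 10.
The nim-sum is 10 ≠ 0, so this is an N-position: the player to move can win; Arjun has a winning move.

Arjun wins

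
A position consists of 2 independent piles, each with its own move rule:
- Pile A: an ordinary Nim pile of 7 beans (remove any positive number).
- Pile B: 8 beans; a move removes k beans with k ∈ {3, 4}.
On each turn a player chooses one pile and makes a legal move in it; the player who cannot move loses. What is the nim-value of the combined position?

Pile A is a plain Nim pile of size 7, so its Grundy value is 7.
Grundy values for pile B (subtraction set {3, 4}):
k:     0  1  2  3  4  5  6  7  8
g(k):  0  0  0  1  1  1  2  0  0
So g(8) = 0.
By the Sprague-Grundy theorem, the Grundy value of a sum of independent games is the XOR of the component values.
Combined value = 7 ⊕ 0 = 7.

7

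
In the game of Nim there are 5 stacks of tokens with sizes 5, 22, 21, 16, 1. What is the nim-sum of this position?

23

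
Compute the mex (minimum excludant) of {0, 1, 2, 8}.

3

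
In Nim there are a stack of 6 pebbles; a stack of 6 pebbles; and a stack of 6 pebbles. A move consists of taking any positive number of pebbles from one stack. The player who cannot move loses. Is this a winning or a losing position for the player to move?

Winning position

Nim-sum: 6 ^ 6 ^ 6 = 6.
The nim-sum is 6 ≠ 0, so this is an N-position: the player to move can win.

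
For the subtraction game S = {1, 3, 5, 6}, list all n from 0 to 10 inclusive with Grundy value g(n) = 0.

0, 2, 4

Build the Grundy sequence with g(k) = mex{g(k−s) : s ∈ {1, 3, 5, 6}, s ≤ k}:
k:     0  1  2  3  4  5  6  7  8  9 10
g(k):  0  1  0  1  0  1  2  3  2  3  2
The P-positions (g = 0) in 0..10 are 0, 2, 4.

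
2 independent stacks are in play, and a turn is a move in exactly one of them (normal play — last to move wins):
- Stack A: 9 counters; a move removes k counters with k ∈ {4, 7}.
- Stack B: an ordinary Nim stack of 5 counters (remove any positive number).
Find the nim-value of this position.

7

For stack A, compute g(0), g(1), … with moves {4, 7}:
k:     0  1  2  3  4  5  6  7  8  9
g(k):  0  0  0  0  1  1  1  1  2  2
So g(9) = 2.
Stack B is a plain Nim stack of size 5, so its Grundy value is 5.
The value of a disjunctive sum is the nim-sum of the parts.
Combined value = 2 ⊕ 5 = 7.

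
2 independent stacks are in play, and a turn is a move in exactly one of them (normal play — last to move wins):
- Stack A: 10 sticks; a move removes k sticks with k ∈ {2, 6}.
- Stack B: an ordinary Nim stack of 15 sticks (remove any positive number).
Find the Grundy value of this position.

For stack A, compute g(0), g(1), … with moves {2, 6}:
g(0) = mex{} = 0
g(1) = mex{} = 0
g(2) = mex{0} = 1
g(3) = mex{0} = 1
g(4) = mex{1} = 0
g(5) = mex{1} = 0
g(6) = mex{0} = 1
g(7) = mex{0} = 1
g(8) = mex{1} = 0
g(9) = mex{1} = 0
g(10) = mex{0} = 1
So g(10) = 1.
Stack B is a plain Nim stack of size 15, so its Grundy value is 15.
By the Sprague-Grundy theorem, the Grundy value of a sum of independent games is the XOR of the component values.
Combined value = 1 XOR 15 = 14.

14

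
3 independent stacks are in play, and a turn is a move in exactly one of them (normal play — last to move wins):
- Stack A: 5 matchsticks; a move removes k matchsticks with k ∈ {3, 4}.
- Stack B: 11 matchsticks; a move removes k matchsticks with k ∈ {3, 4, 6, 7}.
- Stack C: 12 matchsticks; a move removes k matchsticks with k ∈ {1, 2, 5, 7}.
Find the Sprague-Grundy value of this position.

Build the Grundy sequence for stack A with g(k) = mex{g(k−s) : s ∈ {3, 4}, s ≤ k}:
k:     0  1  2  3  4  5
g(k):  0  0  0  1  1  1
So g(5) = 1.
For stack B, compute g(0), g(1), … with moves {3, 4, 6, 7}:
g(0) = mex{} = 0
g(1) = mex{} = 0
g(2) = mex{} = 0
g(3) = mex{0} = 1
g(4) = mex{0} = 1
g(5) = mex{0} = 1
g(6) = mex{0,1} = 2
g(7) = mex{0,1} = 2
g(8) = mex{0,1} = 2
g(9) = mex{0,1,2} = 3
g(10) = mex{1,2} = 0
g(11) = mex{1,2} = 0
So g(11) = 0.
Grundy values for stack C (subtraction set {1, 2, 5, 7}):
k:     0  1  2  3  4  5  6  7  8  9 10 11 12
g(k):  0  1  2  0  1  2  0  1  2  0  1  2  0
So g(12) = 0.
By the Sprague-Grundy theorem, the Grundy value of a sum of independent games is the XOR of the component values.
Combined value = 1 XOR 0 XOR 0 = 1.

1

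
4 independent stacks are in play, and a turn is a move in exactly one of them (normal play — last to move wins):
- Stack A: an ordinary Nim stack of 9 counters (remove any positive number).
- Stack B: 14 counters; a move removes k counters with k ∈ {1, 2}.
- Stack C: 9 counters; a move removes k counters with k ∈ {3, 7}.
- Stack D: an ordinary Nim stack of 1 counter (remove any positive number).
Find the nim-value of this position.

Stack A is a plain Nim stack of size 9, so its Grundy value is 9.
Build the Grundy sequence for stack B with g(k) = mex{g(k−s) : s ∈ {1, 2}, s ≤ k}:
k:     0  1  2  3  4  5  6  7  8  9 10 11 12 13 14
g(k):  0  1  2  0  1  2  0  1  2  0  1  2  0  1  2
So g(14) = 2.
For stack C, compute g(0), g(1), … with moves {3, 7}:
k:     0  1  2  3  4  5  6  7  8  9
g(k):  0  0  0  1  1  1  0  2  2  1
So g(9) = 1.
Stack D is a plain Nim stack of size 1, so its Grundy value is 1.
By the Sprague-Grundy theorem, the Grundy value of a sum of independent games is the XOR of the component values.
Combined value = 9 XOR 2 XOR 1 XOR 1 = 11.

11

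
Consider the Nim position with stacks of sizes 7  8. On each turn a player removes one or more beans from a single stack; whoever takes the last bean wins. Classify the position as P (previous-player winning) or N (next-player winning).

N-position

In binary:
  0111  (7)
  1000  (8)
  ----
  1111  (15)
The nim-sum is 15 ≠ 0, so this is an N-position: the player to move can win.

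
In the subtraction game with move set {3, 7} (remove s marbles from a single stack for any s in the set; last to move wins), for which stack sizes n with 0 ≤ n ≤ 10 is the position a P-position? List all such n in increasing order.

Grundy values for subtraction set {3, 7}:
g(0) = mex{} = 0
g(1) = mex{} = 0
g(2) = mex{} = 0
g(3) = mex{0} = 1
g(4) = mex{0} = 1
g(5) = mex{0} = 1
g(6) = mex{1} = 0
g(7) = mex{0,1} = 2
g(8) = mex{0,1} = 2
g(9) = mex{0} = 1
g(10) = mex{1,2} = 0
The P-positions (g = 0) in 0..10 are 0, 1, 2, 6, 10.

0, 1, 2, 6, 10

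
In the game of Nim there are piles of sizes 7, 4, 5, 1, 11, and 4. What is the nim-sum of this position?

8

Nim-sum: 7 ⊕ 4 ⊕ 5 ⊕ 1 ⊕ 11 ⊕ 4 = 8.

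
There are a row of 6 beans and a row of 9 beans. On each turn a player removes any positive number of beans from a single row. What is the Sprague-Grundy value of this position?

Nim-sum: 6 XOR 9 = 15.

15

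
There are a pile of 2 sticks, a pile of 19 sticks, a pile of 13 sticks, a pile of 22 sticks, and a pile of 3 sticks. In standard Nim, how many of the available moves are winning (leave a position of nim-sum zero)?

1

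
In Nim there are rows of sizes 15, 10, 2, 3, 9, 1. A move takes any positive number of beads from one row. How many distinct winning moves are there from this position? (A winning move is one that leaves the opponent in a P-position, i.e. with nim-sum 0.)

Compute the nim-sum pairwise:
15 XOR 10 = 5
5 XOR 2 = 7
7 XOR 3 = 4
4 XOR 9 = 13
13 XOR 1 = 12
The overall nim-sum is X = 12. A row of size p has a winning move iff p XOR X < p (reduce it to p XOR X).
  15: 15 XOR 12 = 3 < 15 — winning move (to 3).
  10: 10 XOR 12 = 6 < 10 — winning move (to 6).
  2: 2 XOR 12 = 14 ≥ 2 — no move.
  3: 3 XOR 12 = 15 ≥ 3 — no move.
  9: 9 XOR 12 = 5 < 9 — winning move (to 5).
  1: 1 XOR 12 = 13 ≥ 1 — no move.
That gives 3 winning moves.

3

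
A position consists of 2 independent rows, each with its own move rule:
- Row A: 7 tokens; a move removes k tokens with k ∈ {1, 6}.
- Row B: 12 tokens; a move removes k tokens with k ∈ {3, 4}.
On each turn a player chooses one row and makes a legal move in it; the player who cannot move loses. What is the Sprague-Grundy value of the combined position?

Build the Grundy sequence for row A with g(k) = mex{g(k−s) : s ∈ {1, 6}, s ≤ k}:
k:     0  1  2  3  4  5  6  7
g(k):  0  1  0  1  0  1  2  0
So g(7) = 0.
For row B, compute g(0), g(1), … with moves {3, 4}:
k:     0  1  2  3  4  5  6  7  8  9 10 11 12
g(k):  0  0  0  1  1  1  2  0  0  0  1  1  1
So g(12) = 1.
By the Sprague-Grundy theorem, the Grundy value of a sum of independent games is the XOR of the component values.
Combined value = 0 ⊕ 1 = 1.

1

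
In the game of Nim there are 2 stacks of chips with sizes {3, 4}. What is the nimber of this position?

7

Bitwise XOR of the heap sizes:
  011  (3)
  100  (4)
  ---
  111  (7)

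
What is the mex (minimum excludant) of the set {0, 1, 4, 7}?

The values 0, 1 are all present; 2 is the first non-negative integer missing from the set.

2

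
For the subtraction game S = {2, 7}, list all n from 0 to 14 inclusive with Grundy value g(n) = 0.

Grundy values for subtraction set {2, 7}:
k:     0  1  2  3  4  5  6  7  8  9 10 11 12 13 14
g(k):  0  0  1  1  0  0  1  1  2  0  0  1  1  0  0
The P-positions (g = 0) in 0..14 are 0, 1, 4, 5, 9, 10, 13, 14.

0, 1, 4, 5, 9, 10, 13, 14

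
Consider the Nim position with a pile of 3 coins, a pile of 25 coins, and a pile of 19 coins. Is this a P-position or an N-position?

N-position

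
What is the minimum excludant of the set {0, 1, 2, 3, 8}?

4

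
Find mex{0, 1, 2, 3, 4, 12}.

5

The values 0, 1, 2, 3, 4 are all present; 5 is the first non-negative integer missing from the set.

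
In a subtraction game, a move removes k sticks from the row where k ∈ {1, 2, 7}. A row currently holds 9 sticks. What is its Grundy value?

Build the Grundy sequence with g(k) = mex{g(k−s) : s ∈ {1, 2, 7}, s ≤ k}:
g(0) = mex{} = 0
g(1) = mex{0} = 1
g(2) = mex{0,1} = 2
g(3) = mex{1,2} = 0
g(4) = mex{0,2} = 1
g(5) = mex{0,1} = 2
g(6) = mex{1,2} = 0
g(7) = mex{0,2} = 1
g(8) = mex{0,1} = 2
g(9) = mex{1,2} = 0
So g(9) = 0.

0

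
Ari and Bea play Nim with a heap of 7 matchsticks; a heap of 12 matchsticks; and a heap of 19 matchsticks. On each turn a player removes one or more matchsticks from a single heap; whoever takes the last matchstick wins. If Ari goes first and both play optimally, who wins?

Ari wins

Nim-sum: 7 XOR 12 XOR 19 = 24.
The nim-sum is 24 ≠ 0, so this is an N-position: the player to move can win; Ari has a winning move.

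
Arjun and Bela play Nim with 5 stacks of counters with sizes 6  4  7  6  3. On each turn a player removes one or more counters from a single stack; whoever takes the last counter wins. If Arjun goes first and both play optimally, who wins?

Bela wins

Compute the nim-sum pairwise:
6 XOR 4 = 2
2 XOR 7 = 5
5 XOR 6 = 3
3 XOR 3 = 0
The nim-sum is 0, so this is a P-position: the player to move is in a losing position under optimal play; Arjun is about to move from it and so loses — Bela wins.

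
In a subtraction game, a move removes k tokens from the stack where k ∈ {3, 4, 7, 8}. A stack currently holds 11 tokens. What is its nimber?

0

Compute g(0), g(1), … for moves {3, 4, 7, 8}:
k:     0  1  2  3  4  5  6  7  8  9 10 11
g(k):  0  0  0  1  1  1  2  2  2  3  3  0
So g(11) = 0.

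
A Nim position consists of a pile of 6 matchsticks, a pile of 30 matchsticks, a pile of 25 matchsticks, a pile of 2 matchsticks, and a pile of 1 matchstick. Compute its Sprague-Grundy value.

2

Compute the nim-sum pairwise:
6 ⊕ 30 = 24
24 ⊕ 25 = 1
1 ⊕ 2 = 3
3 ⊕ 1 = 2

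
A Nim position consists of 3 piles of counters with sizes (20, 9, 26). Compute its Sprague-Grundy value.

7

Compute the nim-sum pairwise:
20 ⊕ 9 = 29
29 ⊕ 26 = 7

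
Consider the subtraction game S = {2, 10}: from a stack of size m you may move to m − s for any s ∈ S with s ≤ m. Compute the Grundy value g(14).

1

Build the Grundy sequence with g(k) = mex{g(k−s) : s ∈ {2, 10}, s ≤ k}:
k:     0  1  2  3  4  5  6  7  8  9 10 11 12 13 14
g(k):  0  0  1  1  0  0  1  1  0  0  1  1  0  0  1
So g(14) = 1.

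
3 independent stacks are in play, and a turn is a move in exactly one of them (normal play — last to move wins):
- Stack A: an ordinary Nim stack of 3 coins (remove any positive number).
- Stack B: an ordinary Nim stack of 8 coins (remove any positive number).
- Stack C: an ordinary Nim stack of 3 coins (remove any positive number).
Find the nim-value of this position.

8

Stack A is a plain Nim stack of size 3, so its Grundy value is 3.
Stack B is a plain Nim stack of size 8, so its Grundy value is 8.
Stack C is a plain Nim stack of size 3, so its Grundy value is 3.
By the Sprague-Grundy theorem, the Grundy value of a sum of independent games is the XOR of the component values.
Combined value = 3 XOR 8 XOR 3 = 8.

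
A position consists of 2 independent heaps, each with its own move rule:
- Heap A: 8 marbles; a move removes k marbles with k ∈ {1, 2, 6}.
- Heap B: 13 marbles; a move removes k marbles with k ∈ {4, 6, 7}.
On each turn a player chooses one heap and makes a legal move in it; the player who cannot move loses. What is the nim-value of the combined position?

Grundy values for heap A (subtraction set {1, 2, 6}):
k:     0  1  2  3  4  5  6  7  8
g(k):  0  1  2  0  1  2  3  0  1
So g(8) = 1.
Build the Grundy sequence for heap B with g(k) = mex{g(k−s) : s ∈ {4, 6, 7}, s ≤ k}:
g(0) = mex{} = 0
g(1) = mex{} = 0
g(2) = mex{} = 0
g(3) = mex{} = 0
g(4) = mex{0} = 1
g(5) = mex{0} = 1
g(6) = mex{0} = 1
g(7) = mex{0} = 1
g(8) = mex{0,1} = 2
g(9) = mex{0,1} = 2
g(10) = mex{0,1} = 2
g(11) = mex{1} = 0
g(12) = mex{1,2} = 0
g(13) = mex{1,2} = 0
So g(13) = 0.
By the Sprague-Grundy theorem, the Grundy value of a sum of independent games is the XOR of the component values.
Combined value = 1 XOR 0 = 1.

1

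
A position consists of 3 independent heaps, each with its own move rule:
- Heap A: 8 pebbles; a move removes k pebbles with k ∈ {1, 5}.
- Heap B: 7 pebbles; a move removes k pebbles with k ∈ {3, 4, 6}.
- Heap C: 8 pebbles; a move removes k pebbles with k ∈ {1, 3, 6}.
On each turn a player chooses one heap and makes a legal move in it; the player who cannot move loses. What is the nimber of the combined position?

For heap A, compute g(0), g(1), … with moves {1, 5}:
g(0) = mex{} = 0
g(1) = mex{0} = 1
g(2) = mex{1} = 0
g(3) = mex{0} = 1
g(4) = mex{1} = 0
g(5) = mex{0} = 1
g(6) = mex{1} = 0
g(7) = mex{0} = 1
g(8) = mex{1} = 0
So g(8) = 0.
Build the Grundy sequence for heap B with g(k) = mex{g(k−s) : s ∈ {3, 4, 6}, s ≤ k}:
g(0) = mex{} = 0
g(1) = mex{} = 0
g(2) = mex{} = 0
g(3) = mex{0} = 1
g(4) = mex{0} = 1
g(5) = mex{0} = 1
g(6) = mex{0,1} = 2
g(7) = mex{0,1} = 2
So g(7) = 2.
For heap C, compute g(0), g(1), … with moves {1, 3, 6}:
k:     0  1  2  3  4  5  6  7  8
g(k):  0  1  0  1  0  1  2  3  2
So g(8) = 2.
By the Sprague-Grundy theorem, the Grundy value of a sum of independent games is the XOR of the component values.
Combined value = 0 ⊕ 2 ⊕ 2 = 0.

0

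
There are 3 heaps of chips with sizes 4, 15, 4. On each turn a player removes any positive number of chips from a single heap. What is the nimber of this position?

Compute the nim-sum pairwise:
4 XOR 15 = 11
11 XOR 4 = 15

15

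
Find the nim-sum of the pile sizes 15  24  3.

20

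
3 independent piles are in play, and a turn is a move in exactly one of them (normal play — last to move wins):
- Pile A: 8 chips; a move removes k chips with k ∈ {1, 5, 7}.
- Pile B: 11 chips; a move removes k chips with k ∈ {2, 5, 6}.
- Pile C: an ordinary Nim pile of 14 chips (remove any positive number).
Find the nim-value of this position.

14

Build the Grundy sequence for pile A with g(k) = mex{g(k−s) : s ∈ {1, 5, 7}, s ≤ k}:
k:     0  1  2  3  4  5  6  7  8
g(k):  0  1  0  1  0  1  0  1  0
So g(8) = 0.
Grundy values for pile B (subtraction set {2, 5, 6}):
g(0) = mex{} = 0
g(1) = mex{} = 0
g(2) = mex{0} = 1
g(3) = mex{0} = 1
g(4) = mex{1} = 0
g(5) = mex{0,1} = 2
g(6) = mex{0} = 1
g(7) = mex{0,1,2} = 3
g(8) = mex{1} = 0
g(9) = mex{0,1,3} = 2
g(10) = mex{0,2} = 1
g(11) = mex{1,2} = 0
So g(11) = 0.
Pile C is a plain Nim pile of size 14, so its Grundy value is 14.
By the Sprague-Grundy theorem, the Grundy value of a sum of independent games is the XOR of the component values.
Combined value = 0 ⊕ 0 ⊕ 14 = 14.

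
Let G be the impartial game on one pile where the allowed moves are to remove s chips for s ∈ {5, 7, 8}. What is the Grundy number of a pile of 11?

2

Build the Grundy sequence with g(k) = mex{g(k−s) : s ∈ {5, 7, 8}, s ≤ k}:
k:     0  1  2  3  4  5  6  7  8  9 10 11
g(k):  0  0  0  0  0  1  1  1  1  1  2  2
So g(11) = 2.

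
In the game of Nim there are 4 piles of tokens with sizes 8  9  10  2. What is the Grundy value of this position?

Nim-sum: 8 ^ 9 ^ 10 ^ 2 = 9.

9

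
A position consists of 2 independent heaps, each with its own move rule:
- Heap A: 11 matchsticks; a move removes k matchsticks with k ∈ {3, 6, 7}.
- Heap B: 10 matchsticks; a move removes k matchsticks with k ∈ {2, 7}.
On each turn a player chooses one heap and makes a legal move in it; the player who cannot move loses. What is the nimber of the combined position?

0

Build the Grundy sequence for heap A with g(k) = mex{g(k−s) : s ∈ {3, 6, 7}, s ≤ k}:
k:     0  1  2  3  4  5  6  7  8  9 10 11
g(k):  0  0  0  1  1  1  2  2  2  3  0  0
So g(11) = 0.
For heap B, compute g(0), g(1), … with moves {2, 7}:
g(0) = mex{} = 0
g(1) = mex{} = 0
g(2) = mex{0} = 1
g(3) = mex{0} = 1
g(4) = mex{1} = 0
g(5) = mex{1} = 0
g(6) = mex{0} = 1
g(7) = mex{0} = 1
g(8) = mex{0,1} = 2
g(9) = mex{1} = 0
g(10) = mex{1,2} = 0
So g(10) = 0.
By the Sprague-Grundy theorem, the Grundy value of a sum of independent games is the XOR of the component values.
Combined value = 0 ⊕ 0 = 0.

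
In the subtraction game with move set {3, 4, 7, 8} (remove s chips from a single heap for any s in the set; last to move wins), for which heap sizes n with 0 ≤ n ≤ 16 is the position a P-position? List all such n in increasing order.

0, 1, 2, 11, 12, 13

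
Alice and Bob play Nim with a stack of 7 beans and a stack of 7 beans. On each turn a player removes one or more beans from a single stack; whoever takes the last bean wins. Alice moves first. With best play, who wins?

In binary:
  111  (7)
  111  (7)
  ---
  000  (0)
The nim-sum is 0, so this is a P-position: the player to move is in a losing position under optimal play; Alice is about to move from it and so loses — Bob wins.

Bob wins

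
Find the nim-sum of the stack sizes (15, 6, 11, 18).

16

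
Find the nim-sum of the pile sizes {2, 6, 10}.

Compute the nim-sum pairwise:
2 ⊕ 6 = 4
4 ⊕ 10 = 14

14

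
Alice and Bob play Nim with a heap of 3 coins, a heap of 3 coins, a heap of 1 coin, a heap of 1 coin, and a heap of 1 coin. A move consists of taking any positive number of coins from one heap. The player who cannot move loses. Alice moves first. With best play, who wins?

Alice wins

Compute the nim-sum pairwise:
3 ⊕ 3 = 0
0 ⊕ 1 = 1
1 ⊕ 1 = 0
0 ⊕ 1 = 1
The nim-sum is 1 ≠ 0, so this is an N-position: the player to move can win; Alice has a winning move.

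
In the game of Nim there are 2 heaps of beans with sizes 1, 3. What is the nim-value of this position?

Write each in binary and XOR column by column:
  01  (1)
  11  (3)
  --
  10  (2)

2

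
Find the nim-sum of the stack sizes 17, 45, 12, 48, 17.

17

Bitwise XOR of the heap sizes:
  010001  (17)
  101101  (45)
  001100  (12)
  110000  (48)
  010001  (17)
  ------
  010001  (17)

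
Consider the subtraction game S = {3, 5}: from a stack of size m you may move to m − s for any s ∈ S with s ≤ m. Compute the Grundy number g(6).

Compute g(0), g(1), … for moves {3, 5}:
k:     0  1  2  3  4  5  6
g(k):  0  0  0  1  1  1  2
So g(6) = 2.

2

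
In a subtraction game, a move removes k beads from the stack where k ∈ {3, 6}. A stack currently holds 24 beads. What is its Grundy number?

Build the Grundy sequence with g(k) = mex{g(k−s) : s ∈ {3, 6}, s ≤ k}:
k:     0  1  2  3  4  5  6  7  8  9 10 11 12 13 14 15 16 17 18 19 20 21 22 23 24
g(k):  0  0  0  1  1  1  2  2  2  0  0  0  1  1  1  2  2  2  0  0  0  1  1  1  2
So g(24) = 2.

2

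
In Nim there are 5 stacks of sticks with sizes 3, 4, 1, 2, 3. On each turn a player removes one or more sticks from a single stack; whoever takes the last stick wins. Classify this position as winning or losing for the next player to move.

Compute the nim-sum pairwise:
3 ⊕ 4 = 7
7 ⊕ 1 = 6
6 ⊕ 2 = 4
4 ⊕ 3 = 7
The nim-sum is 7 ≠ 0, so this is an N-position: the player to move can win.

Winning position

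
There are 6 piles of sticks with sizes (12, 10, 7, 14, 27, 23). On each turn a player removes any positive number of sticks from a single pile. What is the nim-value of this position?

3

Nim-sum: 12 ^ 10 ^ 7 ^ 14 ^ 27 ^ 23 = 3.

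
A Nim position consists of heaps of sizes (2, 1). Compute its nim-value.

Compute the nim-sum pairwise:
2 ⊕ 1 = 3

3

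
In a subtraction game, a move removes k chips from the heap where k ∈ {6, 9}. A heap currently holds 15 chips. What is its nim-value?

0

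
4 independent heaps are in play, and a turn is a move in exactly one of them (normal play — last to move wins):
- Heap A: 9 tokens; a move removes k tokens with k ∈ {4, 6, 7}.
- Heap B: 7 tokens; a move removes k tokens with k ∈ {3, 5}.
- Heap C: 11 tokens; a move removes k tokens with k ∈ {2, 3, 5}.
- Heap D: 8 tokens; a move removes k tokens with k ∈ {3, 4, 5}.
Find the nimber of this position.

For heap A, compute g(0), g(1), … with moves {4, 6, 7}:
k:     0  1  2  3  4  5  6  7  8  9
g(k):  0  0  0  0  1  1  1  1  2  2
So g(9) = 2.
For heap B, compute g(0), g(1), … with moves {3, 5}:
g(0) = mex{} = 0
g(1) = mex{} = 0
g(2) = mex{} = 0
g(3) = mex{0} = 1
g(4) = mex{0} = 1
g(5) = mex{0} = 1
g(6) = mex{0,1} = 2
g(7) = mex{0,1} = 2
So g(7) = 2.
Build the Grundy sequence for heap C with g(k) = mex{g(k−s) : s ∈ {2, 3, 5}, s ≤ k}:
k:     0  1  2  3  4  5  6  7  8  9 10 11
g(k):  0  0  1  1  2  2  3  0  0  1  1  2
So g(11) = 2.
For heap D, compute g(0), g(1), … with moves {3, 4, 5}:
k:     0  1  2  3  4  5  6  7  8
g(k):  0  0  0  1  1  1  2  2  0
So g(8) = 0.
The value of a disjunctive sum is the nim-sum of the parts.
Combined value = 2 ⊕ 2 ⊕ 2 ⊕ 0 = 2.

2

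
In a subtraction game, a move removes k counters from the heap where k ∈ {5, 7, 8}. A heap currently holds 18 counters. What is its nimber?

Grundy values for subtraction set {5, 7, 8}:
k:     0  1  2  3  4  5  6  7  8  9 10 11 12 13 14 15 16 17 18
g(k):  0  0  0  0  0  1  1  1  1  1  2  2  2  0  0  0  0  0  1
So g(18) = 1.

1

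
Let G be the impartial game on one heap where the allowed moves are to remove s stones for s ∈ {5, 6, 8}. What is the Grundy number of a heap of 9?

1

Grundy values for subtraction set {5, 6, 8}:
k:     0  1  2  3  4  5  6  7  8  9
g(k):  0  0  0  0  0  1  1  1  1  1
So g(9) = 1.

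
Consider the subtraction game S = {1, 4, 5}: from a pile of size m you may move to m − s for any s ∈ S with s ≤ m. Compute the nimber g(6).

Grundy values for subtraction set {1, 4, 5}:
g(0) = mex{} = 0
g(1) = mex{0} = 1
g(2) = mex{1} = 0
g(3) = mex{0} = 1
g(4) = mex{0,1} = 2
g(5) = mex{0,1,2} = 3
g(6) = mex{0,1,3} = 2
So g(6) = 2.

2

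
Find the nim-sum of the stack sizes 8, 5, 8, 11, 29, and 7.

Compute the nim-sum pairwise:
8 ^ 5 = 13
13 ^ 8 = 5
5 ^ 11 = 14
14 ^ 29 = 19
19 ^ 7 = 20

20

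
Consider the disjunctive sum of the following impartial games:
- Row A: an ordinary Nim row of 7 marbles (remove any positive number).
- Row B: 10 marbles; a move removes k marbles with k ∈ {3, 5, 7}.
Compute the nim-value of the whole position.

Row A is a plain Nim row of size 7, so its Grundy value is 7.
Build the Grundy sequence for row B with g(k) = mex{g(k−s) : s ∈ {3, 5, 7}, s ≤ k}:
k:     0  1  2  3  4  5  6  7  8  9 10
g(k):  0  0  0  1  1  1  2  2  2  3  0
So g(10) = 0.
By the Sprague-Grundy theorem, the Grundy value of a sum of independent games is the XOR of the component values.
Combined value = 7 ⊕ 0 = 7.

7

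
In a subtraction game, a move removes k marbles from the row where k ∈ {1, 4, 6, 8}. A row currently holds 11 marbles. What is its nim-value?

2

Compute g(0), g(1), … for moves {1, 4, 6, 8}:
g(0) = mex{} = 0
g(1) = mex{0} = 1
g(2) = mex{1} = 0
g(3) = mex{0} = 1
g(4) = mex{0,1} = 2
g(5) = mex{1,2} = 0
g(6) = mex{0} = 1
g(7) = mex{1} = 0
g(8) = mex{0,2} = 1
g(9) = mex{0,1} = 2
g(10) = mex{0,1,2} = 3
g(11) = mex{0,1,3} = 2
So g(11) = 2.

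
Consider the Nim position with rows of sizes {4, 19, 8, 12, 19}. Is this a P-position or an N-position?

P-position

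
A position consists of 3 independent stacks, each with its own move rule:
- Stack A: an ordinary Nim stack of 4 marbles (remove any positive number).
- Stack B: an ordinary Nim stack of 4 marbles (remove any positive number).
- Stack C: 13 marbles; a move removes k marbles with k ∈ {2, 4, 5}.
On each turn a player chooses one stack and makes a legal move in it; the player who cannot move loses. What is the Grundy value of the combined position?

3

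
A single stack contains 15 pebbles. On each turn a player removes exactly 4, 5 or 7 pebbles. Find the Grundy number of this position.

Grundy values for subtraction set {4, 5, 7}:
k:     0  1  2  3  4  5  6  7  8  9 10 11 12 13 14 15
g(k):  0  0  0  0  1  1  1  1  2  2  2  0  0  0  0  1
So g(15) = 1.

1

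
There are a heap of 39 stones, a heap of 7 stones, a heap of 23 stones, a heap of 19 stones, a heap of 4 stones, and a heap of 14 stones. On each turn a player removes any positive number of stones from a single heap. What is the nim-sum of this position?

46

Compute the nim-sum pairwise:
39 ⊕ 7 = 32
32 ⊕ 23 = 55
55 ⊕ 19 = 36
36 ⊕ 4 = 32
32 ⊕ 14 = 46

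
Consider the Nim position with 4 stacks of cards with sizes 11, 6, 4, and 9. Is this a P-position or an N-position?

Write each in binary and XOR column by column:
  1011  (11)
  0110  (6)
  0100  (4)
  1001  (9)
  ----
  0000  (0)
The nim-sum is 0, so this is a P-position: the player to move is in a losing position under optimal play.

P-position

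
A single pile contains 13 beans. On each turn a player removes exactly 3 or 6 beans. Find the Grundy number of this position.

1

Build the Grundy sequence with g(k) = mex{g(k−s) : s ∈ {3, 6}, s ≤ k}:
k:     0  1  2  3  4  5  6  7  8  9 10 11 12 13
g(k):  0  0  0  1  1  1  2  2  2  0  0  0  1  1
So g(13) = 1.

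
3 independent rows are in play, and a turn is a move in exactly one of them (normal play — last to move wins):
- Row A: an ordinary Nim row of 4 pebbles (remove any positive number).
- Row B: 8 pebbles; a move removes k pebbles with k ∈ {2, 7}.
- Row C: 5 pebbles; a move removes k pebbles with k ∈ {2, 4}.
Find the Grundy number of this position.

4

Row A is a plain Nim row of size 4, so its Grundy value is 4.
Build the Grundy sequence for row B with g(k) = mex{g(k−s) : s ∈ {2, 7}, s ≤ k}:
k:     0  1  2  3  4  5  6  7  8
g(k):  0  0  1  1  0  0  1  1  2
So g(8) = 2.
Grundy values for row C (subtraction set {2, 4}):
g(0) = mex{} = 0
g(1) = mex{} = 0
g(2) = mex{0} = 1
g(3) = mex{0} = 1
g(4) = mex{0,1} = 2
g(5) = mex{0,1} = 2
So g(5) = 2.
The value of a disjunctive sum is the nim-sum of the parts.
Combined value = 4 XOR 2 XOR 2 = 4.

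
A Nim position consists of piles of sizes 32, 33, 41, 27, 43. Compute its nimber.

Compute the nim-sum pairwise:
32 ⊕ 33 = 1
1 ⊕ 41 = 40
40 ⊕ 27 = 51
51 ⊕ 43 = 24

24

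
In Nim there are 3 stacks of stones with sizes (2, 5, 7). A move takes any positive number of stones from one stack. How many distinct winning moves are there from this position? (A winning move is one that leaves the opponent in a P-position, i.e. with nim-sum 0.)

0

Nim-sum: 2 ⊕ 5 ⊕ 7 = 0.
The nim-sum is already 0, so every move leaves a nonzero nim-sum — there are no winning moves.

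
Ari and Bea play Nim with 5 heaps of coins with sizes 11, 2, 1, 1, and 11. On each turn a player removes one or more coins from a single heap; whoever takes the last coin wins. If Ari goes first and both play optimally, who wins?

Ari wins

Write each in binary and XOR column by column:
  1011  (11)
  0010  (2)
  0001  (1)
  0001  (1)
  1011  (11)
  ----
  0010  (2)
The nim-sum is 2 ≠ 0, so this is an N-position: the player to move can win; Ari has a winning move.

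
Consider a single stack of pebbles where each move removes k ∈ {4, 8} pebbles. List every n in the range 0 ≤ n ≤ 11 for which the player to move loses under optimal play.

Grundy values for subtraction set {4, 8}:
k:     0  1  2  3  4  5  6  7  8  9 10 11
g(k):  0  0  0  0  1  1  1  1  2  2  2  2
The P-positions (g = 0) in 0..11 are 0, 1, 2, 3.

0, 1, 2, 3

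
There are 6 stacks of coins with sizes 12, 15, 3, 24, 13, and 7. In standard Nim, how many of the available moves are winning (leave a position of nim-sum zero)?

1

Bitwise XOR of the heap sizes:
  01100  (12)
  01111  (15)
  00011  (3)
  11000  (24)
  01101  (13)
  00111  (7)
  -----
  10010  (18)
The overall nim-sum is X = 18. A stack of size p has a winning move iff p XOR X < p (reduce it to p XOR X).
  12: 12 XOR 18 = 30 ≥ 12 — no move.
  15: 15 XOR 18 = 29 ≥ 15 — no move.
  3: 3 XOR 18 = 17 ≥ 3 — no move.
  24: 24 XOR 18 = 10 < 24 — winning move (to 10).
  13: 13 XOR 18 = 31 ≥ 13 — no move.
  7: 7 XOR 18 = 21 ≥ 7 — no move.
That gives 1 winning move.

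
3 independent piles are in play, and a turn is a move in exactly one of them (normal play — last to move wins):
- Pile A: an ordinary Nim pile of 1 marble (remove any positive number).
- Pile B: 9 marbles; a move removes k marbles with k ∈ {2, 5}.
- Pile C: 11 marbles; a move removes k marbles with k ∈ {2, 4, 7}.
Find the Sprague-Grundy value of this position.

1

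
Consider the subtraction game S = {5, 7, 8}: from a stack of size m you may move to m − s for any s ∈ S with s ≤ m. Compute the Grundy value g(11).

2

Compute g(0), g(1), … for moves {5, 7, 8}:
g(0) = mex{} = 0
g(1) = mex{} = 0
g(2) = mex{} = 0
g(3) = mex{} = 0
g(4) = mex{} = 0
g(5) = mex{0} = 1
g(6) = mex{0} = 1
g(7) = mex{0} = 1
g(8) = mex{0} = 1
g(9) = mex{0} = 1
g(10) = mex{0,1} = 2
g(11) = mex{0,1} = 2
So g(11) = 2.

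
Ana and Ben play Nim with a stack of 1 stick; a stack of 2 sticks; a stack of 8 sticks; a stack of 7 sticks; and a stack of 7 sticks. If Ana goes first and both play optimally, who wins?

Compute the nim-sum pairwise:
1 ⊕ 2 = 3
3 ⊕ 8 = 11
11 ⊕ 7 = 12
12 ⊕ 7 = 11
The nim-sum is 11 ≠ 0, so this is an N-position: the player to move can win; Ana has a winning move.

Ana wins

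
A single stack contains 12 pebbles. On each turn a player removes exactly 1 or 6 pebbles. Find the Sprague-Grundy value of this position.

1

Build the Grundy sequence with g(k) = mex{g(k−s) : s ∈ {1, 6}, s ≤ k}:
g(0) = mex{} = 0
g(1) = mex{0} = 1
g(2) = mex{1} = 0
g(3) = mex{0} = 1
g(4) = mex{1} = 0
g(5) = mex{0} = 1
g(6) = mex{0,1} = 2
g(7) = mex{1,2} = 0
g(8) = mex{0} = 1
g(9) = mex{1} = 0
g(10) = mex{0} = 1
g(11) = mex{1} = 0
g(12) = mex{0,2} = 1
So g(12) = 1.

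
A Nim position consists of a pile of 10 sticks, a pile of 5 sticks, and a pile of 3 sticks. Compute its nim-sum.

12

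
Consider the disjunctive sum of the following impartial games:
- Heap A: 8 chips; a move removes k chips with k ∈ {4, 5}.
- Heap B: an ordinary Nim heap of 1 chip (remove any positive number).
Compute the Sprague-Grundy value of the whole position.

3

Grundy values for heap A (subtraction set {4, 5}):
k:     0  1  2  3  4  5  6  7  8
g(k):  0  0  0  0  1  1  1  1  2
So g(8) = 2.
Heap B is a plain Nim heap of size 1, so its Grundy value is 1.
The value of a disjunctive sum is the nim-sum of the parts.
Combined value = 2 ⊕ 1 = 3.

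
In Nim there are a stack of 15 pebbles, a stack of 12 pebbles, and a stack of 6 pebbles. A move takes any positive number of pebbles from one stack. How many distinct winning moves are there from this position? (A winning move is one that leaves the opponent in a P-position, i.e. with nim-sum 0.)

Compute the nim-sum pairwise:
15 ⊕ 12 = 3
3 ⊕ 6 = 5
The overall nim-sum is X = 5. A stack of size p has a winning move iff p XOR X < p (reduce it to p XOR X).
  15: 15 XOR 5 = 10 < 15 — winning move (to 10).
  12: 12 XOR 5 = 9 < 12 — winning move (to 9).
  6: 6 XOR 5 = 3 < 6 — winning move (to 3).
That gives 3 winning moves.

3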